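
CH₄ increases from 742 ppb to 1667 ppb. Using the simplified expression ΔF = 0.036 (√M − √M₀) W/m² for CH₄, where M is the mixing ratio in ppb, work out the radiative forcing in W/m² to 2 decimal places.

CH₄: 0.036 × (√1667 − √742) = 0.036 × (40.8289 − 27.2397) = 0.036 × 13.5892 = 0.4892 W/m².

ΔF = 0.49 W/m²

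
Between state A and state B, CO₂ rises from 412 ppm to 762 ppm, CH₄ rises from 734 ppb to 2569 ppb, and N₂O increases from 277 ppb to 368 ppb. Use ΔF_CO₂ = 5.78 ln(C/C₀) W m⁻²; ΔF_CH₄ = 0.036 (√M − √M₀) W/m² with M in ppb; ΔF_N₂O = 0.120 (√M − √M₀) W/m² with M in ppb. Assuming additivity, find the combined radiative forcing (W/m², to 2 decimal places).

ΔF = 4.71 W/m²

CO₂: 5.78 × ln(762/412) = 5.78 × ln(1.84951) = 5.78 × 0.61492 = 3.5542 W/m².
CH₄: 0.036 × (√2569 − √734) = 0.036 × (50.6853 − 27.0924) = 0.036 × 23.5929 = 0.8493 W/m².
N₂O: 0.120 × (√368 − √277) = 0.120 × (19.1833 − 16.6433) = 0.120 × 2.5400 = 0.3048 W/m².
Total ΔF = 3.5542 + 0.8493 + 0.3048 = 4.7083 W/m².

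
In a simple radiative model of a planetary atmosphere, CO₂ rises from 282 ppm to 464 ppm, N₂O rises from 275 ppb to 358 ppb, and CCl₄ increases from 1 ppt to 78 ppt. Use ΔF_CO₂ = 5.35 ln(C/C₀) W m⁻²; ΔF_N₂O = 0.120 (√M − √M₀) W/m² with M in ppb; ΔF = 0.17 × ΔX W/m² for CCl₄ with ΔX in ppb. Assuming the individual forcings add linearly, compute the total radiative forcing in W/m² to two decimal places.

ΔF = 2.96 W/m²

CO₂: 5.35 × ln(464/282) = 5.35 × ln(1.64539) = 5.35 × 0.49798 = 2.6642 W/m².
N₂O: 0.120 × (√358 − √275) = 0.120 × (18.9209 − 16.5831) = 0.120 × 2.3378 = 0.2805 W/m².
CCl₄: Δ = 78 − 1 = 77 ppt = 0.077 ppb; ΔF = 0.17 × 0.077 = 0.0131 W/m².
Total ΔF = 2.6642 + 0.2805 + 0.0131 = 2.9578 W/m².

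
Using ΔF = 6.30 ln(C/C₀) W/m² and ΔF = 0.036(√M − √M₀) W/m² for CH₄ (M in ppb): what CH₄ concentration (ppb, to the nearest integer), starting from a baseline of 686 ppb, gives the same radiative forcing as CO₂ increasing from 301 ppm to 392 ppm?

CO₂ forcing: 6.30 × ln(392/301) = 6.30 × 0.264152 = 1.66416 W/m².
Set 0.036(√M − √686) = 1.66416: √M = 1.66416/0.036 + √686 = 46.2267 + 26.1916 = 72.4183.
M = (72.4183)² = 5244.41 ppb.

M ≈ 5244 ppb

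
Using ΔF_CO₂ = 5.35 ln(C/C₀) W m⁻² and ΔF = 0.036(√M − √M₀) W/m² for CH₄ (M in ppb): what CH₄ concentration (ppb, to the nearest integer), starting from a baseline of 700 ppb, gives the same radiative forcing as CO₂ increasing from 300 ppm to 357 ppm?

M ≈ 2736 ppb

CO₂ forcing: 5.35 × ln(357/300) = 5.35 × 0.173953 = 0.93065 W/m².
Set 0.036(√M − √700) = 0.93065: √M = 0.93065/0.036 + √700 = 25.8514 + 26.4575 = 52.3089.
M = (52.3089)² = 2736.22 ppb.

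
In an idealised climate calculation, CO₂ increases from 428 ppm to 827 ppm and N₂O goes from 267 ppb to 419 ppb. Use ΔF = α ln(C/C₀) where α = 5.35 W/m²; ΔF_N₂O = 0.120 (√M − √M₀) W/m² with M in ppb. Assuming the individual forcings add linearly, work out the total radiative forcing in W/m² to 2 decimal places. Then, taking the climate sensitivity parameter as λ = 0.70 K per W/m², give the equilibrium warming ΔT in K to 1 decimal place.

CO₂: 5.35 × ln(827/428) = 5.35 × ln(1.93224) = 5.35 × 0.65868 = 3.5239 W/m².
N₂O: 0.120 × (√419 − √267) = 0.120 × (20.4695 − 16.3401) = 0.120 × 4.1294 = 0.4955 W/m².
Total ΔF = 3.5239 + 0.4955 = 4.0194 W/m².
ΔT = λ ΔF = 0.70 × 4.02 = 2.8140 K.

ΔF = 4.02 W/m²; ΔT = 2.8 K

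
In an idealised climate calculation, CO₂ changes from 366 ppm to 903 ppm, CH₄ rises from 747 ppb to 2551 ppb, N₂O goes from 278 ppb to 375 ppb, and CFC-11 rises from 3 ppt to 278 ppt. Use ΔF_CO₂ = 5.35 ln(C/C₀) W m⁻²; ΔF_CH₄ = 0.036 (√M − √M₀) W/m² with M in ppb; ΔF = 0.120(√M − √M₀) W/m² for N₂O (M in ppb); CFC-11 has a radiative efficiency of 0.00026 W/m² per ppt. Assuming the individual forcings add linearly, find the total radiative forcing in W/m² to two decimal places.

CO₂: 5.35 × ln(903/366) = 5.35 × ln(2.46721) = 5.35 × 0.90309 = 4.8315 W/m².
CH₄: 0.036 × (√2551 − √747) = 0.036 × (50.5074 − 27.3313) = 0.036 × 23.1761 = 0.8343 W/m².
N₂O: 0.120 × (√375 − √278) = 0.120 × (19.3649 − 16.6733) = 0.120 × 2.6916 = 0.3230 W/m².
CFC-11: ΔF = 0.00026 × (278 − 3) = 0.00026 × 275 = 0.0715 W/m².
Total ΔF = 4.8315 + 0.8343 + 0.3230 + 0.0715 = 6.0603 W/m².

ΔF = 6.06 W/m²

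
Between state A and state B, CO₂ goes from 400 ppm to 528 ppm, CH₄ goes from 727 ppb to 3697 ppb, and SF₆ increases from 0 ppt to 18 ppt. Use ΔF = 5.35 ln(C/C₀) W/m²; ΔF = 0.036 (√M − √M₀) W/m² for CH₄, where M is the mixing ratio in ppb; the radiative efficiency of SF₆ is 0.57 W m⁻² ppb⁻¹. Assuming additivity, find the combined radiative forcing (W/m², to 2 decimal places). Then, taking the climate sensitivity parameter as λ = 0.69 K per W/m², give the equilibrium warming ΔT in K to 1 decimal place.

CO₂: 5.35 × ln(528/400) = 5.35 × ln(1.32000) = 5.35 × 0.27763 = 1.4853 W/m².
CH₄: 0.036 × (√3697 − √727) = 0.036 × (60.8030 − 26.9629) = 0.036 × 33.8401 = 1.2182 W/m².
SF₆: Δ = 18 − 0 = 18 ppt = 0.018 ppb; ΔF = 0.57 × 0.018 = 0.0103 W/m².
Total ΔF = 1.4853 + 1.2182 + 0.0103 = 2.7138 W/m².
ΔT = λ ΔF = 0.69 × 2.71 = 1.8699 K.

ΔF = 2.71 W/m²; ΔT = 1.9 K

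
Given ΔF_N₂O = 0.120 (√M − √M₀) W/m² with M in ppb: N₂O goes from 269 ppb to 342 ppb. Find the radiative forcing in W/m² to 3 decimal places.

ΔF = 0.251 W/m²

N₂O: 0.120 × (√342 − √269) = 0.120 × (18.4932 − 16.4012) = 0.120 × 2.0920 = 0.2510 W/m².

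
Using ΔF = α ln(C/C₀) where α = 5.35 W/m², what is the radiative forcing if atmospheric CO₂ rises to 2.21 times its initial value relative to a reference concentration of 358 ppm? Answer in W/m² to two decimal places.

ΔF = 4.24 W/m²

Because the forcing depends only on the ratio C/C₀, the initial concentration does not enter.
ΔF = 5.35 × ln(2.21) = 5.35 × 0.79299 = 4.2425 W/m².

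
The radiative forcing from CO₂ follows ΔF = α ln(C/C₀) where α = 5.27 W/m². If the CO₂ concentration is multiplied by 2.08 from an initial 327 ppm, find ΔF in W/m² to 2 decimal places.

ΔF = 3.86 W/m²

Because the forcing depends only on the ratio C/C₀, the initial concentration does not enter.
ΔF = 5.27 × ln(2.08) = 5.27 × 0.73237 = 3.8596 W/m².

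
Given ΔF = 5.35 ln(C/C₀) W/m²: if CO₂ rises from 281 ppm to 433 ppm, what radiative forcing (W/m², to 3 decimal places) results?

CO₂ absorption bands are partially saturated, so forcing scales with the logarithm of the concentration ratio.
CO₂: 5.35 × ln(433/281) = 5.35 × ln(1.54093) = 5.35 × 0.43239 = 2.3133 W/m².

ΔF = 2.313 W/m²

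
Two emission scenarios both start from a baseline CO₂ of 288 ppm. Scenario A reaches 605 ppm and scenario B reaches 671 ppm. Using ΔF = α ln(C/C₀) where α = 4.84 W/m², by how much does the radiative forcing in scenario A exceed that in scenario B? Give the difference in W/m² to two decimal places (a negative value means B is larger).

ΔF_A = 4.84 ln(605/288) = 4.84 × 0.74227 = 3.5926 W/m².
ΔF_B = 4.84 ln(671/288) = 4.84 × 0.84581 = 4.0937 W/m².
Difference: 3.5926 − 4.0937 = -0.5011 W/m².

ΔF_A − ΔF_B = -0.50 W/m²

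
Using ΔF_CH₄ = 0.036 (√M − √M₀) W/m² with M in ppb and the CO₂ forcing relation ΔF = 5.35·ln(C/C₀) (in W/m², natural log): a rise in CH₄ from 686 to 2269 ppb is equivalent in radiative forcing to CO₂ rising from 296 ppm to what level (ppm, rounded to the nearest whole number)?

CH₄ forcing: 0.036 × (√2269 − √686) = 0.036 × (47.6340 − 26.1916) = 0.036 × 21.4424 = 0.77193 W/m².
Set 5.35 ln(C/296) = 0.77193: ln(C/296) = 0.77193/5.35 = 0.14429, so C = 296 × e^0.14429 = 296 × 1.15522 = 341.95 ppm.

C ≈ 342 ppm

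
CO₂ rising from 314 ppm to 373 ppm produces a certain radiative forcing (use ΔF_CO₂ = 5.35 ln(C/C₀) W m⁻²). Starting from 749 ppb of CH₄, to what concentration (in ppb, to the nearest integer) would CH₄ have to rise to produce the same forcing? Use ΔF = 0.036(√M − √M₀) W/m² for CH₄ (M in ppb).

CO₂ forcing: 5.35 × ln(373/314) = 5.35 × 0.172185 = 0.92119 W/m².
Set 0.036(√M − √749) = 0.92119: √M = 0.92119/0.036 + √749 = 25.5886 + 27.3679 = 52.9565.
M = (52.9565)² = 2804.39 ppb.

M ≈ 2804 ppb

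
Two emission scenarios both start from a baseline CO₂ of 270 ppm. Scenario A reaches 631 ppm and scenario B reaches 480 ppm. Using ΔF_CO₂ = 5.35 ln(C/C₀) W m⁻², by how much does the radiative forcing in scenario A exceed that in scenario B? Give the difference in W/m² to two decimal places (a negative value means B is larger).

ΔF_A = 5.35 ln(631/270) = 5.35 × 0.84888 = 4.5415 W/m².
ΔF_B = 5.35 ln(480/270) = 5.35 × 0.57536 = 3.0782 W/m².
Difference: 4.5415 − 3.0782 = 1.4633 W/m².
(Equivalently, ΔF_A − ΔF_B = 5.35 ln(631/480) = 5.35 × 0.27352 = 1.4633 W/m².)

ΔF_A − ΔF_B = 1.46 W/m²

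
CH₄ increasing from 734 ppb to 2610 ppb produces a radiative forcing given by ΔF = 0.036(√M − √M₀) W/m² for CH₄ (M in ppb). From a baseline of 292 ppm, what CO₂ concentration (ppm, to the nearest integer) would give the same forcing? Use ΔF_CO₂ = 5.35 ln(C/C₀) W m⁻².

CH₄ forcing: 0.036 × (√2610 − √734) = 0.036 × (51.0882 − 27.0924) = 0.036 × 23.9958 = 0.86385 W/m².
Set 5.35 ln(C/292) = 0.86385: ln(C/292) = 0.86385/5.35 = 0.16147, so C = 292 × e^0.16147 = 292 × 1.17524 = 343.17 ppm.

C ≈ 343 ppm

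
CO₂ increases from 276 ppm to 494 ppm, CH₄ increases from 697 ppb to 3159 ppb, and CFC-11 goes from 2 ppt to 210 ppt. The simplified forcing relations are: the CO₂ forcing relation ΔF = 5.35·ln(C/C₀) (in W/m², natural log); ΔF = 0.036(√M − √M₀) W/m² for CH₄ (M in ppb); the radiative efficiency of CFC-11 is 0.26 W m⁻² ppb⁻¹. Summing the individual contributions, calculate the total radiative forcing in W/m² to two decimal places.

ΔF = 4.24 W/m²

CO₂: 5.35 × ln(494/276) = 5.35 × ln(1.78986) = 5.35 × 0.58214 = 3.1144 W/m².
CH₄: 0.036 × (√3159 − √697) = 0.036 × (56.2050 − 26.4008) = 0.036 × 29.8042 = 1.0730 W/m².
CFC-11: Δ = 210 − 2 = 208 ppt = 0.208 ppb; ΔF = 0.26 × 0.208 = 0.0541 W/m².
Total ΔF = 3.1144 + 1.0730 + 0.0541 = 4.2415 W/m².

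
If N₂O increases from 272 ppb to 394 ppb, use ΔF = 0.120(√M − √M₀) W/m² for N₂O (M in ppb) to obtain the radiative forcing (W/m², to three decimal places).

N₂O: 0.120 × (√394 − √272) = 0.120 × (19.8494 − 16.4924) = 0.120 × 3.3570 = 0.4028 W/m².

ΔF = 0.403 W/m²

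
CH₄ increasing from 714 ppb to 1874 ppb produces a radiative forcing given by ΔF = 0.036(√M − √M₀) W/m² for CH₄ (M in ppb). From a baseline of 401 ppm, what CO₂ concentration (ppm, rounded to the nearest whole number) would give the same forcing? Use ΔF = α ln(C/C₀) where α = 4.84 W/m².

CH₄ forcing: 0.036 × (√1874 − √714) = 0.036 × (43.2897 − 26.7208) = 0.036 × 16.5689 = 0.59648 W/m².
Set 4.84 ln(C/401) = 0.59648: ln(C/401) = 0.59648/4.84 = 0.12324, so C = 401 × e^0.12324 = 401 × 1.13116 = 453.60 ppm.

C ≈ 454 ppm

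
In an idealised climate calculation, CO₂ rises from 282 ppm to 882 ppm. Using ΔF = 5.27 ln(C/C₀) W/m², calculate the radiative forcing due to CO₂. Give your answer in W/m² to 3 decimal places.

CO₂: 5.27 × ln(882/282) = 5.27 × ln(3.12766) = 5.27 × 1.14029 = 6.0093 W/m².

ΔF = 6.009 W/m²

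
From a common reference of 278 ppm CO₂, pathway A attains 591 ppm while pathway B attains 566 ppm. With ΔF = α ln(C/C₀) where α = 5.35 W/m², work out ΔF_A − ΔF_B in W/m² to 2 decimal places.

ΔF_A − ΔF_B = 0.23 W/m²

ΔF_A = 5.35 ln(591/278) = 5.35 × 0.75419 = 4.0349 W/m².
ΔF_B = 5.35 ln(566/278) = 5.35 × 0.71097 = 3.8037 W/m².
Difference: 4.0349 − 3.8037 = 0.2312 W/m².
(Equivalently, ΔF_A − ΔF_B = 5.35 ln(591/566) = 5.35 × 0.04322 = 0.2312 W/m².)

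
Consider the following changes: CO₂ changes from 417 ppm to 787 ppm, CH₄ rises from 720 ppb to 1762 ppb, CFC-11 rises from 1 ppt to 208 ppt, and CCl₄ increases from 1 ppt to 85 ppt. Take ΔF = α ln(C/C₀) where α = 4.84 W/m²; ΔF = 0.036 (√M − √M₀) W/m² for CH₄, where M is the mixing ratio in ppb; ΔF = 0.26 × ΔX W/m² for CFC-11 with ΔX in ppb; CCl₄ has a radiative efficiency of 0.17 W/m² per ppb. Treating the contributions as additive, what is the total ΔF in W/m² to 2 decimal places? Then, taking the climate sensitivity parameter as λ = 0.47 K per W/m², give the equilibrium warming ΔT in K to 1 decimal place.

CO₂: 4.84 × ln(787/417) = 4.84 × ln(1.88729) = 4.84 × 0.63514 = 3.0741 W/m².
CH₄: 0.036 × (√1762 − √720) = 0.036 × (41.9762 − 26.8328) = 0.036 × 15.1434 = 0.5452 W/m².
CFC-11: Δ = 208 − 1 = 207 ppt = 0.207 ppb; ΔF = 0.26 × 0.207 = 0.0538 W/m².
CCl₄: Δ = 85 − 1 = 84 ppt = 0.084 ppb; ΔF = 0.17 × 0.084 = 0.0143 W/m².
Total ΔF = 3.0741 + 0.5452 + 0.0538 + 0.0143 = 3.6874 W/m².
ΔT = λ ΔF = 0.47 × 3.69 = 1.7343 K.

ΔF = 3.69 W/m²; ΔT = 1.7 K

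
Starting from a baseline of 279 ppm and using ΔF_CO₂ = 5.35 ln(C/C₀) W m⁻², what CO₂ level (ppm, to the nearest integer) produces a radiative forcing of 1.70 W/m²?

Set 5.35 ln(C/279) = 1.70, so ln(C/279) = 1.70/5.35 = 0.31776.
Then C/279 = e^0.31776 = 1.37405, giving C = 279 × 1.37405 = 383.36 ppm.

C ≈ 383 ppm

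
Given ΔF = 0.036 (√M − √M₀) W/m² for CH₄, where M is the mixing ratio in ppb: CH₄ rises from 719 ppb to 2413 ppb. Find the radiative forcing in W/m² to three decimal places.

CH₄: 0.036 × (√2413 − √719) = 0.036 × (49.1223 − 26.8142) = 0.036 × 22.3081 = 0.8031 W/m².

ΔF = 0.803 W/m²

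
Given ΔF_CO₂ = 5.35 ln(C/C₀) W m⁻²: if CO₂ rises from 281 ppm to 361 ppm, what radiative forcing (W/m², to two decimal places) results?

CO₂ absorption bands are partially saturated, so forcing scales with the logarithm of the concentration ratio.
CO₂: 5.35 × ln(361/281) = 5.35 × ln(1.28470) = 5.35 × 0.25053 = 1.3403 W/m².

ΔF = 1.34 W/m²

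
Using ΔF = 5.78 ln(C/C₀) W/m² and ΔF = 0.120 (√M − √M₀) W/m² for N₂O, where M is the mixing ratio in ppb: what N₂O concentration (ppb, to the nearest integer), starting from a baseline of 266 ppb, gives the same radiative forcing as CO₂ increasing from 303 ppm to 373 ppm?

CO₂ forcing: 5.78 × ln(373/303) = 5.78 × 0.207846 = 1.20135 W/m².
Set 0.120(√M − √266) = 1.20135: √M = 1.20135/0.120 + √266 = 10.0113 + 16.3095 = 26.3208.
M = (26.3208)² = 692.78 ppb.

M ≈ 693 ppb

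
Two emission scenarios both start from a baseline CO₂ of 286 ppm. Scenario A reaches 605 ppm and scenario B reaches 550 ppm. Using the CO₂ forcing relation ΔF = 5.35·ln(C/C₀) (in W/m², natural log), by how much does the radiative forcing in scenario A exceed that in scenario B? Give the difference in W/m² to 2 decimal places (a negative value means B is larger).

ΔF_A = 5.35 ln(605/286) = 5.35 × 0.74924 = 4.0084 W/m².
ΔF_B = 5.35 ln(550/286) = 5.35 × 0.65393 = 3.4985 W/m².
Difference: 4.0084 − 3.4985 = 0.5099 W/m².

ΔF_A − ΔF_B = 0.51 W/m²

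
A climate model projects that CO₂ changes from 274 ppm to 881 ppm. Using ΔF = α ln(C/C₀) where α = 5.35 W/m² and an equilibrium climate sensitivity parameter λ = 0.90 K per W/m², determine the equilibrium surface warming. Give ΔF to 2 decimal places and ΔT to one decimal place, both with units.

ΔF = 6.25 W/m²; ΔT = 5.6 K

CO₂: 5.35 × ln(881/274) = 5.35 × ln(3.21533) = 5.35 × 1.16793 = 6.2484 W/m².
ΔT = λ ΔF = 0.90 × 6.25 = 5.6250 K.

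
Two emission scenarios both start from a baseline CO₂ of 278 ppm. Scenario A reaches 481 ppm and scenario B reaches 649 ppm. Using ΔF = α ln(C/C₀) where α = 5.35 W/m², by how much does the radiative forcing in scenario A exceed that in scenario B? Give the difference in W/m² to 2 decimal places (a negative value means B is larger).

ΔF_A − ΔF_B = -1.60 W/m²

ΔF_A = 5.35 ln(481/278) = 5.35 × 0.54825 = 2.9331 W/m².
ΔF_B = 5.35 ln(649/278) = 5.35 × 0.84781 = 4.5358 W/m².
Difference: 2.9331 − 4.5358 = -1.6027 W/m².
(Equivalently, ΔF_A − ΔF_B = 5.35 ln(481/649) = 5.35 × -0.29957 = -1.6027 W/m².)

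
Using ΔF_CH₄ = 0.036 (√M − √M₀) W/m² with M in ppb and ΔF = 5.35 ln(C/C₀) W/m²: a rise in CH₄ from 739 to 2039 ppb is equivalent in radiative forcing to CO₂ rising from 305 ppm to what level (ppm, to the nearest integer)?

CH₄ forcing: 0.036 × (√2039 − √739) = 0.036 × (45.1553 − 27.1846) = 0.036 × 17.9707 = 0.64695 W/m².
Set 5.35 ln(C/305) = 0.64695: ln(C/305) = 0.64695/5.35 = 0.12093, so C = 305 × e^0.12093 = 305 × 1.12855 = 344.21 ppm.

C ≈ 344 ppm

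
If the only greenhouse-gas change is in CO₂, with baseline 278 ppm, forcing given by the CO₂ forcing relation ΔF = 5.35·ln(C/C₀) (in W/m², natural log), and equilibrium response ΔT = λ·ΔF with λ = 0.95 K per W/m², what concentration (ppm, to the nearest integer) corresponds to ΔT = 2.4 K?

C ≈ 446 ppm

Required forcing: ΔF = ΔT/λ = 2.4/0.95 = 2.5263 W/m².
Then ln(C/278) = ΔF/5.35 = 2.5263/5.35 = 0.47221.
So C = 278 × e^0.47221 = 278 × 1.60353 = 445.78 ppm.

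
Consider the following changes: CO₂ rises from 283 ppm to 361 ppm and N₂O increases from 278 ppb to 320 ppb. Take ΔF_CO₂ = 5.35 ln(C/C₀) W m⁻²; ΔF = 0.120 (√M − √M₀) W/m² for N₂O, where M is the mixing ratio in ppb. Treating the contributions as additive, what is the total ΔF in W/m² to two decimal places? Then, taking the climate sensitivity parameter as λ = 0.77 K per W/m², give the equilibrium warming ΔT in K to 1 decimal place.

CO₂: 5.35 × ln(361/283) = 5.35 × ln(1.27562) = 5.35 × 0.24343 = 1.3024 W/m².
N₂O: 0.120 × (√320 − √278) = 0.120 × (17.8885 − 16.6733) = 0.120 × 1.2152 = 0.1458 W/m².
Total ΔF = 1.3024 + 0.1458 = 1.4482 W/m².
ΔT = λ ΔF = 0.77 × 1.45 = 1.1165 K.

ΔF = 1.45 W/m²; ΔT = 1.1 K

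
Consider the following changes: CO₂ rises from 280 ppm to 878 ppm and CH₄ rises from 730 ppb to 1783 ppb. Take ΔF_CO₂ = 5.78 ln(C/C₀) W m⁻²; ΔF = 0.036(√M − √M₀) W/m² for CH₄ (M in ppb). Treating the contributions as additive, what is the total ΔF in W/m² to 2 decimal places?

ΔF = 7.15 W/m²

CO₂: 5.78 × ln(878/280) = 5.78 × ln(3.13571) = 5.78 × 1.14286 = 6.6057 W/m².
CH₄: 0.036 × (√1783 − √730) = 0.036 × (42.2256 − 27.0185) = 0.036 × 15.2071 = 0.5475 W/m².
Total ΔF = 6.6057 + 0.5475 = 7.1532 W/m².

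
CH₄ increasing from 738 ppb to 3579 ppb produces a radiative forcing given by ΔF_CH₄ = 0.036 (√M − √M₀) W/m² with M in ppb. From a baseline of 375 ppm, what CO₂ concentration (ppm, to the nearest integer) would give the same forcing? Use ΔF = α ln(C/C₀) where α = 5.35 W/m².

C ≈ 467 ppm

CH₄ forcing: 0.036 × (√3579 − √738) = 0.036 × (59.8247 − 27.1662) = 0.036 × 32.6585 = 1.17571 W/m².
Set 5.35 ln(C/375) = 1.17571: ln(C/375) = 1.17571/5.35 = 0.21976, so C = 375 × e^0.21976 = 375 × 1.24578 = 467.17 ppm.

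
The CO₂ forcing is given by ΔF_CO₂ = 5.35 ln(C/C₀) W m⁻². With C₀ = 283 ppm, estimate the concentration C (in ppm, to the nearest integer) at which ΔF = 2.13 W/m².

C ≈ 421 ppm

Set 5.35 ln(C/283) = 2.13, so ln(C/283) = 2.13/5.35 = 0.39813.
Then C/283 = e^0.39813 = 1.48904, giving C = 283 × 1.48904 = 421.40 ppm.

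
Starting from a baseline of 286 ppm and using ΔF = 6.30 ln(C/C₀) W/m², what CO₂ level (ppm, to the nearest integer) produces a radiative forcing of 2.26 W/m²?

Set 6.30 ln(C/286) = 2.26, so ln(C/286) = 2.26/6.30 = 0.35873.
Then C/286 = e^0.35873 = 1.43151, giving C = 286 × 1.43151 = 409.41 ppm.

C ≈ 409 ppm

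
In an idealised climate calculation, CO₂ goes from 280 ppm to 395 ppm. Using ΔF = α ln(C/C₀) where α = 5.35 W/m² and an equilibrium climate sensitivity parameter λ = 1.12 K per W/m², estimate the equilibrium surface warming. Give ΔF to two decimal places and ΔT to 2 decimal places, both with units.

CO₂: 5.35 × ln(395/280) = 5.35 × ln(1.41071) = 5.35 × 0.34409 = 1.8409 W/m².
ΔT = λ ΔF = 1.12 × 1.84 = 2.0608 K.

ΔF = 1.84 W/m²; ΔT = 2.06 K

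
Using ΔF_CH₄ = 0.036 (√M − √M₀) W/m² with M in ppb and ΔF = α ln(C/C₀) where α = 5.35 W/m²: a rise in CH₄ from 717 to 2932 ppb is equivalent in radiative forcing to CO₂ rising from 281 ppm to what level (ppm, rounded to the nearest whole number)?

CH₄ forcing: 0.036 × (√2932 − √717) = 0.036 × (54.1479 − 26.7769) = 0.036 × 27.3710 = 0.98536 W/m².
Set 5.35 ln(C/281) = 0.98536: ln(C/281) = 0.98536/5.35 = 0.18418, so C = 281 × e^0.18418 = 281 × 1.20223 = 337.83 ppm.

C ≈ 338 ppm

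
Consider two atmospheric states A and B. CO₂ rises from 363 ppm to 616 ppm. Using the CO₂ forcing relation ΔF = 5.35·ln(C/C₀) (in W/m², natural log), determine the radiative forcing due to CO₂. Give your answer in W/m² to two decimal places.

CO₂: 5.35 × ln(616/363) = 5.35 × ln(1.69697) = 5.35 × 0.52884 = 2.8293 W/m².

ΔF = 2.83 W/m²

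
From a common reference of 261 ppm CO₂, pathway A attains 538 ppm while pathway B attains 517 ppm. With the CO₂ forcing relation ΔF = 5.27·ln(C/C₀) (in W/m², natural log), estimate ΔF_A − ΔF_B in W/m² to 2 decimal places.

ΔF_A = 5.27 ln(538/261) = 5.27 × 0.72334 = 3.8120 W/m².
ΔF_B = 5.27 ln(517/261) = 5.27 × 0.68352 = 3.6022 W/m².
Difference: 3.8120 − 3.6022 = 0.2098 W/m².

ΔF_A − ΔF_B = 0.21 W/m²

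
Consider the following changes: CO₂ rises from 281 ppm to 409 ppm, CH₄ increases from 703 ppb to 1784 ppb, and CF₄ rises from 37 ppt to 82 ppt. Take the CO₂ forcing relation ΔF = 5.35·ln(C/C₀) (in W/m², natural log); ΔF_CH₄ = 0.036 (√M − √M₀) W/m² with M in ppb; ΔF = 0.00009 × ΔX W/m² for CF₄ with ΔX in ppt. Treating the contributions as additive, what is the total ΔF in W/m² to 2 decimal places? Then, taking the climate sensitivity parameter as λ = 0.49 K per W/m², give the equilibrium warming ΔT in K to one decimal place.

ΔF = 2.58 W/m²; ΔT = 1.3 K

CO₂: 5.35 × ln(409/281) = 5.35 × ln(1.45552) = 5.35 × 0.37536 = 2.0082 W/m².
CH₄: 0.036 × (√1784 − √703) = 0.036 × (42.2374 − 26.5141) = 0.036 × 15.7233 = 0.5660 W/m².
CF₄: ΔF = 0.00009 × (82 − 37) = 0.00009 × 45 = 0.0041 W/m².
Total ΔF = 2.0082 + 0.5660 + 0.0041 = 2.5783 W/m².
ΔT = λ ΔF = 0.49 × 2.58 = 1.2642 K.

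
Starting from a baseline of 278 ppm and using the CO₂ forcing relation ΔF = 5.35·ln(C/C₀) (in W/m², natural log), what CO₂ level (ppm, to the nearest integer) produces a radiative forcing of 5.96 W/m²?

C ≈ 847 ppm

Set 5.35 ln(C/278) = 5.96, so ln(C/278) = 5.96/5.35 = 1.11402.
Then C/278 = e^1.11402 = 3.04658, giving C = 278 × 3.04658 = 846.95 ppm.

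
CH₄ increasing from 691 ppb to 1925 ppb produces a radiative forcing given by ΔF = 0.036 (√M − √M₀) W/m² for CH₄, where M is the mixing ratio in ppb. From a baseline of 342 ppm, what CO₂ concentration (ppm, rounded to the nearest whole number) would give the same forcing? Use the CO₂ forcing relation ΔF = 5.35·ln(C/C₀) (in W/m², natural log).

CH₄ forcing: 0.036 × (√1925 − √691) = 0.036 × (43.8748 − 26.2869) = 0.036 × 17.5879 = 0.63316 W/m².
Set 5.35 ln(C/342) = 0.63316: ln(C/342) = 0.63316/5.35 = 0.11835, so C = 342 × e^0.11835 = 342 × 1.12564 = 384.97 ppm.

C ≈ 385 ppm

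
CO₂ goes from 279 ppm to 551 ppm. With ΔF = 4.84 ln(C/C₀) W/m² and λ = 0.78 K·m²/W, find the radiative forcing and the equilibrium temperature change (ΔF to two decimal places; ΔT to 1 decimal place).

CO₂: 4.84 × ln(551/279) = 4.84 × ln(1.97491) = 4.84 × 0.68052 = 3.2937 W/m².
ΔT = λ ΔF = 0.78 × 3.29 = 2.5662 K.

ΔF = 3.29 W/m²; ΔT = 2.6 K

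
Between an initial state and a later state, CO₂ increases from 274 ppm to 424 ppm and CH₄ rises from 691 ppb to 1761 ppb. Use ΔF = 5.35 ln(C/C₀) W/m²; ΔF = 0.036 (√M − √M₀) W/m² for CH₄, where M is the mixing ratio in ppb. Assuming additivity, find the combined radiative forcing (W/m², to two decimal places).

CO₂: 5.35 × ln(424/274) = 5.35 × ln(1.54745) = 5.35 × 0.43661 = 2.3359 W/m².
CH₄: 0.036 × (√1761 − √691) = 0.036 × (41.9643 − 26.2869) = 0.036 × 15.6774 = 0.5644 W/m².
Total ΔF = 2.3359 + 0.5644 = 2.9003 W/m².

ΔF = 2.90 W/m²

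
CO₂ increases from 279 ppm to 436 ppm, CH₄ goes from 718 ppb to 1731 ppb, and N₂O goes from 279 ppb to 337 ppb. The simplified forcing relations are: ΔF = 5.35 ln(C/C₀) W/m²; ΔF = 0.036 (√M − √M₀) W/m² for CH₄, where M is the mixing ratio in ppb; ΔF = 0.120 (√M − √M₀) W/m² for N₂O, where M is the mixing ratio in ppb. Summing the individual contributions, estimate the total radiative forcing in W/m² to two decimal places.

CO₂: 5.35 × ln(436/279) = 5.35 × ln(1.56272) = 5.35 × 0.44643 = 2.3884 W/m².
CH₄: 0.036 × (√1731 − √718) = 0.036 × (41.6053 − 26.7955) = 0.036 × 14.8098 = 0.5332 W/m².
N₂O: 0.120 × (√337 − √279) = 0.120 × (18.3576 − 16.7033) = 0.120 × 1.6543 = 0.1985 W/m².
Total ΔF = 2.3884 + 0.5332 + 0.1985 = 3.1201 W/m².

ΔF = 3.12 W/m²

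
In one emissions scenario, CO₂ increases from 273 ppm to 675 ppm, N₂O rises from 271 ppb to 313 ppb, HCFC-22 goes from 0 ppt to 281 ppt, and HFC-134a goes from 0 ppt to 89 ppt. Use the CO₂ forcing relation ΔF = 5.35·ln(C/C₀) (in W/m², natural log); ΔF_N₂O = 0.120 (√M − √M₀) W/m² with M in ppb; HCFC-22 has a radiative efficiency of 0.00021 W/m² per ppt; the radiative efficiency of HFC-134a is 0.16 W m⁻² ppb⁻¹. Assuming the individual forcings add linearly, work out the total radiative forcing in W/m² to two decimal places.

ΔF = 5.06 W/m²

CO₂: 5.35 × ln(675/273) = 5.35 × ln(2.47253) = 5.35 × 0.90524 = 4.8430 W/m².
N₂O: 0.120 × (√313 − √271) = 0.120 × (17.6918 − 16.4621) = 0.120 × 1.2297 = 0.1476 W/m².
HCFC-22: ΔF = 0.00021 × (281 − 0) = 0.00021 × 281 = 0.0590 W/m².
HFC-134a: Δ = 89 − 0 = 89 ppt = 0.089 ppb; ΔF = 0.16 × 0.089 = 0.0142 W/m².
Total ΔF = 4.8430 + 0.1476 + 0.0590 + 0.0142 = 5.0638 W/m².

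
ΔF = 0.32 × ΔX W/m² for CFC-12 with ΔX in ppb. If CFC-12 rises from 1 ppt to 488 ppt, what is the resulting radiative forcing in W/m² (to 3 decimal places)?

CFC-12: Δ = 488 − 1 = 487 ppt = 0.487 ppb; ΔF = 0.32 × 0.487 = 0.1558 W/m².

ΔF = 0.156 W/m²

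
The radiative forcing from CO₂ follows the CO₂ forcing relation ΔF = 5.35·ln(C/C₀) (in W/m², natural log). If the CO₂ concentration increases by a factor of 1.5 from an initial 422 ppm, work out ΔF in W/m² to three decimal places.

Because the forcing depends only on the ratio C/C₀, the initial concentration does not enter.
ΔF = 5.35 × ln(1.5) = 5.35 × 0.40547 = 2.1693 W/m².

ΔF = 2.169 W/m²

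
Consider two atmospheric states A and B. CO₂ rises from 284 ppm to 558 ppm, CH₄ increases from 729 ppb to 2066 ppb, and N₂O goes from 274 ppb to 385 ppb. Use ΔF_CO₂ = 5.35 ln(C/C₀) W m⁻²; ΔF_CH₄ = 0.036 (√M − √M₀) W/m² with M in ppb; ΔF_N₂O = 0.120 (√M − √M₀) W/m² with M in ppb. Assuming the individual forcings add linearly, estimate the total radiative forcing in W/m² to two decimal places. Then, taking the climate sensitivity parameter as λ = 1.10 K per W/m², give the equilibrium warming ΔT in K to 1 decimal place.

CO₂: 5.35 × ln(558/284) = 5.35 × ln(1.96479) = 5.35 × 0.67539 = 3.6133 W/m².
CH₄: 0.036 × (√2066 − √729) = 0.036 × (45.4533 − 27.0000) = 0.036 × 18.4533 = 0.6643 W/m².
N₂O: 0.120 × (√385 − √274) = 0.120 × (19.6214 − 16.5529) = 0.120 × 3.0685 = 0.3682 W/m².
Total ΔF = 3.6133 + 0.6643 + 0.3682 = 4.6458 W/m².
ΔT = λ ΔF = 1.10 × 4.65 = 5.1150 K.

ΔF = 4.65 W/m²; ΔT = 5.1 K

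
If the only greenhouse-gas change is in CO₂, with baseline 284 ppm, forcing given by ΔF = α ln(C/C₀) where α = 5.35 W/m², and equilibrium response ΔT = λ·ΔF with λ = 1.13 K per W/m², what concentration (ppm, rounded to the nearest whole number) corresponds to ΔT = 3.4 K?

Required forcing: ΔF = ΔT/λ = 3.4/1.13 = 3.0088 W/m².
Then ln(C/284) = ΔF/5.35 = 3.0088/5.35 = 0.56239.
So C = 284 × e^0.56239 = 284 × 1.75486 = 498.38 ppm.

C ≈ 498 ppm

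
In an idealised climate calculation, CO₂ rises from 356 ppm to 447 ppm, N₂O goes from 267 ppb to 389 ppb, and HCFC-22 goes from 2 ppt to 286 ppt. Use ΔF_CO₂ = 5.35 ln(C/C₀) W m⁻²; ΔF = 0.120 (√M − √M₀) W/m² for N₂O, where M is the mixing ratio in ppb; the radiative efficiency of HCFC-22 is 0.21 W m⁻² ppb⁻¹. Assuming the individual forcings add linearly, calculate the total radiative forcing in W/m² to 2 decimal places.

CO₂: 5.35 × ln(447/356) = 5.35 × ln(1.25562) = 5.35 × 0.22763 = 1.2178 W/m².
N₂O: 0.120 × (√389 − √267) = 0.120 × (19.7231 − 16.3401) = 0.120 × 3.3830 = 0.4060 W/m².
HCFC-22: Δ = 286 − 2 = 284 ppt = 0.284 ppb; ΔF = 0.21 × 0.284 = 0.0596 W/m².
Total ΔF = 1.2178 + 0.4060 + 0.0596 = 1.6834 W/m².

ΔF = 1.68 W/m²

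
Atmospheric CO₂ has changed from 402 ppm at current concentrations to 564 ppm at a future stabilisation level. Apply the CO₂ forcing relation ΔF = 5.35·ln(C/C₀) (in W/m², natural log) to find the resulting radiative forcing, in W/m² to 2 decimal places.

ΔF = 1.81 W/m²

CO₂ absorption bands are partially saturated, so forcing scales with the logarithm of the concentration ratio.
CO₂: 5.35 × ln(564/402) = 5.35 × ln(1.40299) = 5.35 × 0.33861 = 1.8116 W/m².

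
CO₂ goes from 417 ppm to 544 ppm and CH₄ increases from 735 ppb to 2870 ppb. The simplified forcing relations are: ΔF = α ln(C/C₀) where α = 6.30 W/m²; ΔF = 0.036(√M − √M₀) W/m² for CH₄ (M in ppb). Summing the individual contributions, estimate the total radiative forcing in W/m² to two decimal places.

CO₂: 6.30 × ln(544/417) = 6.30 × ln(1.30456) = 6.30 × 0.26587 = 1.6750 W/m².
CH₄: 0.036 × (√2870 − √735) = 0.036 × (53.5724 − 27.1109) = 0.036 × 26.4615 = 0.9526 W/m².
Total ΔF = 1.6750 + 0.9526 = 2.6276 W/m².

ΔF = 2.63 W/m²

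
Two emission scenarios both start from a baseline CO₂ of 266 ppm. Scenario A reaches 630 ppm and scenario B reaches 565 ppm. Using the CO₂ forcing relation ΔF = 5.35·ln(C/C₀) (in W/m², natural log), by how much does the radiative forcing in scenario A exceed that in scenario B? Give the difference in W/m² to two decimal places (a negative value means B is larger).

ΔF_A − ΔF_B = 0.58 W/m²

ΔF_A = 5.35 ln(630/266) = 5.35 × 0.86222 = 4.6129 W/m².
ΔF_B = 5.35 ln(565/266) = 5.35 × 0.75333 = 4.0303 W/m².
Difference: 4.6129 − 4.0303 = 0.5826 W/m².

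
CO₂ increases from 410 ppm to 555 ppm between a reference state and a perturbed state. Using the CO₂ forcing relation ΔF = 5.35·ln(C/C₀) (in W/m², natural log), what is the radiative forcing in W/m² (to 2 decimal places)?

CO₂: 5.35 × ln(555/410) = 5.35 × ln(1.35366) = 5.35 × 0.30281 = 1.6200 W/m².

ΔF = 1.62 W/m²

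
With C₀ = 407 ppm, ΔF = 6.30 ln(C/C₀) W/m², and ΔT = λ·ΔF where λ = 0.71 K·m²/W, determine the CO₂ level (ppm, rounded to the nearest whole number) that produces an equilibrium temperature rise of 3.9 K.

C ≈ 973 ppm

Required forcing: ΔF = ΔT/λ = 3.9/0.71 = 5.4930 W/m².
Then ln(C/407) = ΔF/6.30 = 5.4930/6.30 = 0.87190.
So C = 407 × e^0.87190 = 407 × 2.39145 = 973.32 ppm.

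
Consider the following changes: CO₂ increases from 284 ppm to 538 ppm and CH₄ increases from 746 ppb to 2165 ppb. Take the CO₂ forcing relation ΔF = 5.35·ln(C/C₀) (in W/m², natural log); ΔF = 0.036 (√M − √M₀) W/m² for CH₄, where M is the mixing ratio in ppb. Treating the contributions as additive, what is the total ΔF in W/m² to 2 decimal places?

ΔF = 4.11 W/m²

CO₂: 5.35 × ln(538/284) = 5.35 × ln(1.89437) = 5.35 × 0.63889 = 3.4181 W/m².
CH₄: 0.036 × (√2165 − √746) = 0.036 × (46.5296 − 27.3130) = 0.036 × 19.2166 = 0.6918 W/m².
Total ΔF = 3.4181 + 0.6918 = 4.1099 W/m².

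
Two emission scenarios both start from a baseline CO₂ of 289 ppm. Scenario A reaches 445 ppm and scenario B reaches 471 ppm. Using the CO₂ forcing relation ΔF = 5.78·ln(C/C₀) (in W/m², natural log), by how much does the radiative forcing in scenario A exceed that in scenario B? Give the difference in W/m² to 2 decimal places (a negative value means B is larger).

ΔF_A = 5.78 ln(445/289) = 5.78 × 0.43165 = 2.4949 W/m².
ΔF_B = 5.78 ln(471/289) = 5.78 × 0.48843 = 2.8231 W/m².
Difference: 2.4949 − 2.8231 = -0.3282 W/m².
(Equivalently, ΔF_A − ΔF_B = 5.78 ln(445/471) = 5.78 × -0.05678 = -0.3282 W/m².)

ΔF_A − ΔF_B = -0.33 W/m²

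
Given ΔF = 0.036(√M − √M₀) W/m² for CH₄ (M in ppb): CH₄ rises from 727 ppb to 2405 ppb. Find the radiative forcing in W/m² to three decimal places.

ΔF = 0.795 W/m²

CH₄: 0.036 × (√2405 − √727) = 0.036 × (49.0408 − 26.9629) = 0.036 × 22.0779 = 0.7948 W/m².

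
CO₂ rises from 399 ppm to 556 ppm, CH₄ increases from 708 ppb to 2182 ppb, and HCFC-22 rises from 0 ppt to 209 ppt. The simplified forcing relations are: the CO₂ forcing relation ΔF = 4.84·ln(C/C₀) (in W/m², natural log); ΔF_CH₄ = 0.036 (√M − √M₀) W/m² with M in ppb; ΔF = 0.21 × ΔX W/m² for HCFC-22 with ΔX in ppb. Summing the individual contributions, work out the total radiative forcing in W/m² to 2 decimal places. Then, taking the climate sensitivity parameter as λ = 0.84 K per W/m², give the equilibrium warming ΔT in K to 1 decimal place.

ΔF = 2.37 W/m²; ΔT = 2.0 K

CO₂: 4.84 × ln(556/399) = 4.84 × ln(1.39348) = 4.84 × 0.33180 = 1.6059 W/m².
CH₄: 0.036 × (√2182 − √708) = 0.036 × (46.7119 − 26.6083) = 0.036 × 20.1036 = 0.7237 W/m².
HCFC-22: Δ = 209 − 0 = 209 ppt = 0.209 ppb; ΔF = 0.21 × 0.209 = 0.0439 W/m².
Total ΔF = 1.6059 + 0.7237 + 0.0439 = 2.3735 W/m².
ΔT = λ ΔF = 0.84 × 2.37 = 1.9908 K.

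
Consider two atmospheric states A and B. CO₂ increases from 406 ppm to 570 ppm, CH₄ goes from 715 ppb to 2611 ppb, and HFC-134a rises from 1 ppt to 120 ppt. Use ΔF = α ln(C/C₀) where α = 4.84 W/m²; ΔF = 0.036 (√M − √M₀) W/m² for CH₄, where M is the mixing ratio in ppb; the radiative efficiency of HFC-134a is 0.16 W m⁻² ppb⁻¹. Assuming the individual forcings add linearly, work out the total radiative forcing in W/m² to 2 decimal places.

ΔF = 2.54 W/m²

CO₂: 4.84 × ln(570/406) = 4.84 × ln(1.40394) = 4.84 × 0.33928 = 1.6421 W/m².
CH₄: 0.036 × (√2611 − √715) = 0.036 × (51.0979 − 26.7395) = 0.036 × 24.3584 = 0.8769 W/m².
HFC-134a: Δ = 120 − 1 = 119 ppt = 0.119 ppb; ΔF = 0.16 × 0.119 = 0.0190 W/m².
Total ΔF = 1.6421 + 0.8769 + 0.0190 = 2.5380 W/m².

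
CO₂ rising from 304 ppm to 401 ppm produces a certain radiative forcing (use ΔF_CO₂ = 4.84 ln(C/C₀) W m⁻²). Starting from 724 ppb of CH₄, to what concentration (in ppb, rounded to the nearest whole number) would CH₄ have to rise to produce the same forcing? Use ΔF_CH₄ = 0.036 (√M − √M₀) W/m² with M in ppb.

CO₂ forcing: 4.84 × ln(401/304) = 4.84 × 0.276934 = 1.34036 W/m².
Set 0.036(√M − √724) = 1.34036: √M = 1.34036/0.036 + √724 = 37.2322 + 26.9072 = 64.1394.
M = (64.1394)² = 4113.86 ppb.

M ≈ 4114 ppb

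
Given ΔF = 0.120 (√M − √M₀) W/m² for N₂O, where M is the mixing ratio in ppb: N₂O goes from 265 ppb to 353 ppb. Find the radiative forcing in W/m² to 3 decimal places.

N₂O: 0.120 × (√353 − √265) = 0.120 × (18.7883 − 16.2788) = 0.120 × 2.5095 = 0.3011 W/m².

ΔF = 0.301 W/m²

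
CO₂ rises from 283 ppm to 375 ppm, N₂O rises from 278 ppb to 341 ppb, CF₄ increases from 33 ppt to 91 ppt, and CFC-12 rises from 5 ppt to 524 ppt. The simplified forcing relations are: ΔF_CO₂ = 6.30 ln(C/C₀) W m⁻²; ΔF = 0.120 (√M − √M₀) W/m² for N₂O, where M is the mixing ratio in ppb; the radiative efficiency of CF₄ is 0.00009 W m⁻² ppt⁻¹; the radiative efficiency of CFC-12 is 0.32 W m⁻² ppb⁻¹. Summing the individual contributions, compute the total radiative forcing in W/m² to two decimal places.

ΔF = 2.16 W/m²

CO₂: 6.30 × ln(375/283) = 6.30 × ln(1.32509) = 6.30 × 0.28148 = 1.7733 W/m².
N₂O: 0.120 × (√341 − √278) = 0.120 × (18.4662 − 16.6733) = 0.120 × 1.7929 = 0.2151 W/m².
CF₄: ΔF = 0.00009 × (91 − 33) = 0.00009 × 58 = 0.0052 W/m².
CFC-12: Δ = 524 − 5 = 519 ppt = 0.519 ppb; ΔF = 0.32 × 0.519 = 0.1661 W/m².
Total ΔF = 1.7733 + 0.2151 + 0.0052 + 0.1661 = 2.1597 W/m².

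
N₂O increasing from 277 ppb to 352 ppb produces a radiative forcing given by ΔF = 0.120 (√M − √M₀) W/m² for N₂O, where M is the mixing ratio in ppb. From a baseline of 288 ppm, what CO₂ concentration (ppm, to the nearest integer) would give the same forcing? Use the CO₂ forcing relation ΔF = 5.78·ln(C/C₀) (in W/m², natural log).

N₂O forcing: 0.120 × (√352 − √277) = 0.120 × (18.7617 − 16.6433) = 0.120 × 2.1184 = 0.25421 W/m².
Set 5.78 ln(C/288) = 0.25421: ln(C/288) = 0.25421/5.78 = 0.04398, so C = 288 × e^0.04398 = 288 × 1.04496 = 300.95 ppm.

C ≈ 301 ppm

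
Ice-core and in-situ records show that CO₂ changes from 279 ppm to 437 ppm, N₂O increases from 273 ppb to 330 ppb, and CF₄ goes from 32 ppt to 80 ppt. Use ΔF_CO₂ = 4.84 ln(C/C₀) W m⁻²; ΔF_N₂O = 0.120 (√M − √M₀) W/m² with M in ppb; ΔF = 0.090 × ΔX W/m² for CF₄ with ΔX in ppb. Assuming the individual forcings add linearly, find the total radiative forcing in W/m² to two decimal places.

CO₂: 4.84 × ln(437/279) = 4.84 × ln(1.56631) = 4.84 × 0.44872 = 2.1718 W/m².
N₂O: 0.120 × (√330 − √273) = 0.120 × (18.1659 − 16.5227) = 0.120 × 1.6432 = 0.1972 W/m².
CF₄: Δ = 80 − 32 = 48 ppt = 0.048 ppb; ΔF = 0.090 × 0.048 = 0.0043 W/m².
Total ΔF = 2.1718 + 0.1972 + 0.0043 = 2.3733 W/m².

ΔF = 2.37 W/m²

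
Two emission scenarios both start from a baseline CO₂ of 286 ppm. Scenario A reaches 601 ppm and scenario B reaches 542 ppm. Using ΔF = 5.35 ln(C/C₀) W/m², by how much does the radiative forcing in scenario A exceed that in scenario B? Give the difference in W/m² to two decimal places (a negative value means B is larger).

ΔF_A − ΔF_B = 0.55 W/m²

ΔF_A = 5.35 ln(601/286) = 5.35 × 0.74260 = 3.9729 W/m².
ΔF_B = 5.35 ln(542/286) = 5.35 × 0.63927 = 3.4201 W/m².
Difference: 3.9729 − 3.4201 = 0.5528 W/m².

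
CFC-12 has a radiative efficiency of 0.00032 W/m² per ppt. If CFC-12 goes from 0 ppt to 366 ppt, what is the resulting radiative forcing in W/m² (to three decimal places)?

ΔF = 0.117 W/m²

CFC-12: ΔF = 0.00032 × (366 − 0) = 0.00032 × 366 = 0.1171 W/m².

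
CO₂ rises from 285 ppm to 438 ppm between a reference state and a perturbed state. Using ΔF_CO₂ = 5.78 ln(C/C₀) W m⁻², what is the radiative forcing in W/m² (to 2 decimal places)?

CO₂: 5.78 × ln(438/285) = 5.78 × ln(1.53684) = 5.78 × 0.42973 = 2.4838 W/m².

ΔF = 2.48 W/m²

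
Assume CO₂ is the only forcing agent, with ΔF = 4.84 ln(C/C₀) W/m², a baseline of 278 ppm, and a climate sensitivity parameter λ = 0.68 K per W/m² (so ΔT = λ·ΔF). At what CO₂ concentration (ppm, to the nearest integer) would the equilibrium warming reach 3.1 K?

Required forcing: ΔF = ΔT/λ = 3.1/0.68 = 4.5588 W/m².
Then ln(C/278) = ΔF/4.84 = 4.5588/4.84 = 0.94190.
So C = 278 × e^0.94190 = 278 × 2.56485 = 713.03 ppm.

C ≈ 713 ppm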